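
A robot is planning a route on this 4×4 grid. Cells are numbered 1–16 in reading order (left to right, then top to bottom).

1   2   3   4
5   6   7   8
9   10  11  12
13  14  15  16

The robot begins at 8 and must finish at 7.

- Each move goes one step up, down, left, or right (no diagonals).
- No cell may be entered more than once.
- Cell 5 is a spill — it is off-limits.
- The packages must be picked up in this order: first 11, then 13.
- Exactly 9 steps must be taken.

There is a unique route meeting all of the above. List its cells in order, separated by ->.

8 -> 12 -> 11 -> 15 -> 14 -> 13 -> 9 -> 10 -> 6 -> 7

The waypoints must appear in the order 11, 13, with no cell reused.
Route from 8: down to 12, left to 11, down to 15, 2× left (reaching 13), up to 9, right to 10, up to 6, right to 7 — 9 moves in all.
Check: order respected (11 at step 2, 13 at step 5); 9 moves as required.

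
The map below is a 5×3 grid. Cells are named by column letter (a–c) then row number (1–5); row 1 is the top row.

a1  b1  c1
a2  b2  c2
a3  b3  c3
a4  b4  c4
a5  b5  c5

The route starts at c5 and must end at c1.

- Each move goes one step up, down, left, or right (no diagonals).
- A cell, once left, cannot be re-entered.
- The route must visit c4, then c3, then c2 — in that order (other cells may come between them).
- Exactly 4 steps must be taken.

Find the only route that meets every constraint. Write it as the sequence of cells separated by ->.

c5 -> c4 -> c3 -> c2 -> c1

The waypoints must appear in the order c4, c3, c2, with no cell reused.
Route from c5: up 4 to c1 — 4 moves in all.
Check: order respected (c4 at step 1, c3 at step 2, c2 at step 3); 4 moves as required.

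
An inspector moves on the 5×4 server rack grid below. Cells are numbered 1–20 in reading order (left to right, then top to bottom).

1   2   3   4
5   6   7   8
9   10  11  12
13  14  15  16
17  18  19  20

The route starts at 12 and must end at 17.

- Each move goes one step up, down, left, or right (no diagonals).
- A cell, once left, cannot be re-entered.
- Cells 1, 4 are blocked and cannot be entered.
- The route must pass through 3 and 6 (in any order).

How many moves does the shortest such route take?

Any route passes through 3 and 6 in some order between 12 and 17. Summing Manhattan distances along each leg and taking the cheapest ordering (12 → 3 → 6 → 17) gives a lower bound of 3 + 2 + 4 = 9 moves.
A route of 9 moves achieves this: 12 → 8 → 7 → 3 → 2 → 6 → 10 → 14 → 18 → 17.
Since 9 matches the lower bound, it is optimal.

9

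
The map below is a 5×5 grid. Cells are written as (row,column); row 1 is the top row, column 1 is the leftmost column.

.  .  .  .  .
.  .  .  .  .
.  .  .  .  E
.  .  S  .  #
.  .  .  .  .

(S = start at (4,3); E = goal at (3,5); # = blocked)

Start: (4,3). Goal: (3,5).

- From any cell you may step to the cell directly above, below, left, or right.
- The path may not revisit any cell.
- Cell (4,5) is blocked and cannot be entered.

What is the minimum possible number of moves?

The Manhattan distance from (4,3) to (3,5) is |4−3| + |3−5| = 3, so at least 3 moves are needed.
A route of 3 moves achieves this: (4,3) → (3,3) → (3,4) → (3,5).
Since 3 matches the lower bound, it is optimal.

3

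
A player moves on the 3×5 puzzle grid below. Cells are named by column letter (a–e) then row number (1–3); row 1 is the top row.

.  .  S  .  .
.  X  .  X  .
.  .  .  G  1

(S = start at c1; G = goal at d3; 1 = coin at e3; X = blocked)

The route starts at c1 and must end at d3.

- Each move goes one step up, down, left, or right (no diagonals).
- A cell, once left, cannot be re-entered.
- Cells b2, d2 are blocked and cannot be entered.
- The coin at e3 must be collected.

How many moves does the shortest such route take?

5

Any route passes through e3 somewhere between c1 and d3. Summing Manhattan distances along the two legs (c1 → e3 → d3) gives a lower bound of 4 + 1 = 5 moves.
A route of 5 moves achieves this: c1 → d1 → e1 → e2 → e3 → d3.
Since 5 matches the lower bound, it is optimal.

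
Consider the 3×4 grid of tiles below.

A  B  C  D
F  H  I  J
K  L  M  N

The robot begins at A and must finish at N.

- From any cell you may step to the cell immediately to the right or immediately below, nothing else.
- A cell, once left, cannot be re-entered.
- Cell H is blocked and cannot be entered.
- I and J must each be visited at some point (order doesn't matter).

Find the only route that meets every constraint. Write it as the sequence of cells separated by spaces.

A B C I J N

Moves only go right or down, so the column and row indices never decrease.
Route from A: 2× right (reaching C), down to I, right to J, down to N — 5 moves in all.
Check: all required cells visited.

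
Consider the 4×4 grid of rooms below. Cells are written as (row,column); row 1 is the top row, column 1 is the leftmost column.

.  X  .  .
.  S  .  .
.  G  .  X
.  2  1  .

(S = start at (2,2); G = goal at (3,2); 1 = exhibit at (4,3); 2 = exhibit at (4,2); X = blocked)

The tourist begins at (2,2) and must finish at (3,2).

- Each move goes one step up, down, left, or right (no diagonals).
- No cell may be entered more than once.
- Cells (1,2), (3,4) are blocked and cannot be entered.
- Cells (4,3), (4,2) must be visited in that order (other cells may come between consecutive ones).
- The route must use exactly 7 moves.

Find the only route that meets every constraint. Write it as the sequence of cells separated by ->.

The waypoints must appear in the order (4,3), (4,2), with no cell reused.
Route from (2,2): right to (2,3), 2× down (reaching (4,3)), 2× left (reaching (4,1)), up to (3,1), right to (3,2) — 7 moves in all.
Check: order respected (1 at step 3, 2 at step 4); 7 moves as required.

(2,2) -> (2,3) -> (3,3) -> (4,3) -> (4,2) -> (4,1) -> (3,1) -> (3,2)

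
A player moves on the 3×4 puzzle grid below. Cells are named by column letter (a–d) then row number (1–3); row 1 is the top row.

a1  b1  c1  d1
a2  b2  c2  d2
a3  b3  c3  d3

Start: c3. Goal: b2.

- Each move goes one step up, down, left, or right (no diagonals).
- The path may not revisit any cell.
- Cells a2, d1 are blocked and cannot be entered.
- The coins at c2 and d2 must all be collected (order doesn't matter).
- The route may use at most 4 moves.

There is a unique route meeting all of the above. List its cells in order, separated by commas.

The budget equals the shortest possible length, so every move has to be on a shortest route through the required cells.
Route from c3: right 1 to d3, up 1 to d2, left 2 to b2 — 4 moves in all.
Check: all required cells visited; 4 ≤ 4 moves.

c3, d3, d2, c2, b2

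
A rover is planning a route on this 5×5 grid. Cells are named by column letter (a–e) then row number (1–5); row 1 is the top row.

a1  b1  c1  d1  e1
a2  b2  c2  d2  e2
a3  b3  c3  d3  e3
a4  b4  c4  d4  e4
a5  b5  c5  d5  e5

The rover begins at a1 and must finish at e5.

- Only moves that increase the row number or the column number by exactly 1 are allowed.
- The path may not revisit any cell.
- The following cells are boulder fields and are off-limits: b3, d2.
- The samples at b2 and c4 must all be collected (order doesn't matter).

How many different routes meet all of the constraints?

A right/down-only route from a1 to e5 makes exactly 4 down-moves and 4 right-moves in some order.
With no other constraints that would be C(8,4) = 70 routes.
A monotone route can only reach the required cells in the order b2, c4, so split there and multiply the segment counts (each segment already excludes blocked cells): a1→b2: 2; b2→c4: 1; c4→e5: 3; product = 6.
That gives 6 routes.

6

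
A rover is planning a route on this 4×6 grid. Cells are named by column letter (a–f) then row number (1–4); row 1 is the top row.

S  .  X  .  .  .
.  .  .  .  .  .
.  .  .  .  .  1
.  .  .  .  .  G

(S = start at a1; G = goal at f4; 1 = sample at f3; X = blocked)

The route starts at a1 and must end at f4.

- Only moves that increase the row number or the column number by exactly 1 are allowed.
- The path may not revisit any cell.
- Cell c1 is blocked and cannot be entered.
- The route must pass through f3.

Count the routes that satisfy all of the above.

A right/down-only route from a1 to f4 makes exactly 3 down-moves and 5 right-moves in some order.
With no other constraints that would be C(8,3) = 56 routes.
Split at f3 and multiply the segment counts (each segment already excludes blocked cells): a1→f3: 11; f3→f4: 1; product = 11.
That gives 11 routes.

11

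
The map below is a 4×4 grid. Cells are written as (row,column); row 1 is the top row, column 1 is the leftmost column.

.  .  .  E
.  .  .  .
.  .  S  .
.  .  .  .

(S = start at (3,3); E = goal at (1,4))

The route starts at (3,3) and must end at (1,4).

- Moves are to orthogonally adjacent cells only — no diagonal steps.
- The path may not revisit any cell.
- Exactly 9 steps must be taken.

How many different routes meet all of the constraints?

31

Need simple routes of exactly 9 moves from (3,3) to (1,4) (Manhattan distance 3, so 3 moves are spent on a detour and 3 undoing it).
Branch systematically from the start, pruning whenever the remaining move budget drops below the Manhattan distance to (1,4) or differs from it in parity. Grouping the completions by first move — via (2,3): 2; via (4,3): 14; via (3,2): 11; via (3,4): 4 — and summing: 2 + 14 + 11 + 4 = 31.
That gives 31 routes.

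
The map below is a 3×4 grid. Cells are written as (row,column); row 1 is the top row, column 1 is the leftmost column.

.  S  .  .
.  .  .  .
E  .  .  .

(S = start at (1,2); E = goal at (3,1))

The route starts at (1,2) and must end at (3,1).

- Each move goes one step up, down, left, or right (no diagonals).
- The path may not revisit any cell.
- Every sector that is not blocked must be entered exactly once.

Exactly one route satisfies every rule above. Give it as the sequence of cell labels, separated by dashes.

(1,2) - (1,1) - (2,1) - (2,2) - (2,3) - (1,3) - (1,4) - (2,4) - (3,4) - (3,3) - (3,2) - (3,1)

Need to visit all 12 open cells exactly once, starting at (1,2) and ending at (3,1).
Cell (3,4) has only two open neighbours ((2,4) and (3,3)), so the path must pass straight through it: one of those is the cell it's entered from and the other is where it exits.
Route from (1,2): left to (1,1), down to (2,1), 2× right (reaching (2,3)), up to (1,3), right to (1,4), 2× down (reaching (3,4)), 3× left (reaching (3,1)) — 11 moves in all.
Check: all 12 open cells covered.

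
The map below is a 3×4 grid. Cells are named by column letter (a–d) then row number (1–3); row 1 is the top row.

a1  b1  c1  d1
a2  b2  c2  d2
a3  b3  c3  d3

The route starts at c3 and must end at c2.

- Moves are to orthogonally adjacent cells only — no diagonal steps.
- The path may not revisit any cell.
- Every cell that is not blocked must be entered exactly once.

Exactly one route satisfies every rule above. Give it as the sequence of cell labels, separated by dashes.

c3 - d3 - d2 - d1 - c1 - b1 - a1 - a2 - a3 - b3 - b2 - c2

Need to visit all 12 open cells exactly once, starting at c3 and ending at c2.
Cell d3 has only two open neighbours (d2 and c3), so the path must pass straight through it: one of those is the cell it's entered from and the other is where it exits.
Route from c3: right to d3, 2× up (reaching d1), 3× left (reaching a1), 2× down (reaching a3), right to b3, up to b2, right to c2 — 11 moves in all.
Check: all 12 open cells covered.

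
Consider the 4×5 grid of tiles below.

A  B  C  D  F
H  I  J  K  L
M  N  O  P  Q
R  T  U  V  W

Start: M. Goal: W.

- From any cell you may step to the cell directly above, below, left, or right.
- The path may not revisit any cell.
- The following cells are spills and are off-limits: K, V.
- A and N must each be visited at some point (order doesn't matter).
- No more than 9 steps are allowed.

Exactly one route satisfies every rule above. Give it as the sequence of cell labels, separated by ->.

The budget equals the shortest possible length, so every move has to be on a shortest route through the required cells.
Route from M: 2× up (reaching A), right to B, 2× down (reaching N), 3× right (reaching Q), down to W — 9 moves in all.
Check: all required cells visited; 9 ≤ 9 moves.

M -> H -> A -> B -> I -> N -> O -> P -> Q -> W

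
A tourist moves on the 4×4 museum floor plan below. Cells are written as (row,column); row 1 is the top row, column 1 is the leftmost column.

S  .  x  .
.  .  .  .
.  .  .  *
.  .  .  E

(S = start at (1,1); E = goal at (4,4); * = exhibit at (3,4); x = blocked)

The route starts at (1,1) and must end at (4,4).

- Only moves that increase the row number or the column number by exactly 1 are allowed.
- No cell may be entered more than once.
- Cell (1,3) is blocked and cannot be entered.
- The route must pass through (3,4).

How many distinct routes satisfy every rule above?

7

A right/down-only route from (1,1) to (4,4) makes exactly 3 down-moves and 3 right-moves in some order.
With no other constraints that would be C(6,3) = 20 routes.
Split at (3,4) and multiply the segment counts (each segment already excludes blocked cells): (1,1)→(3,4): 7; (3,4)→(4,4): 1; product = 7.
That gives 7 routes.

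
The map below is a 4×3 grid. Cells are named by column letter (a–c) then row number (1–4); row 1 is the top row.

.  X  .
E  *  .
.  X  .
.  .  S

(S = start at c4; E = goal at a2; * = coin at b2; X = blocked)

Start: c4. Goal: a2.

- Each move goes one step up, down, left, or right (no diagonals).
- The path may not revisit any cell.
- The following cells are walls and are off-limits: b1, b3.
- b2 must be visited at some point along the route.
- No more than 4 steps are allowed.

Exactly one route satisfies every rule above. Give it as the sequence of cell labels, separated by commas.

The budget equals the shortest possible length, so every move has to be on a shortest route through the required cells.
Route from c4: up 2 to c2, left 2 to a2 — 4 moves in all.
Check: all required cells visited; 4 ≤ 4 moves.

c4, c3, c2, b2, a2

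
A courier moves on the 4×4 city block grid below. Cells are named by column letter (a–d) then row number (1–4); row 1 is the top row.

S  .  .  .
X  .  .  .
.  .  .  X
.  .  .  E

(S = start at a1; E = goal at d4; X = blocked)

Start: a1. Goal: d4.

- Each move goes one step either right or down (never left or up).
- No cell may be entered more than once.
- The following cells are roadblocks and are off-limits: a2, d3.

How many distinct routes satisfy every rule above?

4

A right/down-only route from a1 to d4 makes exactly 3 down-moves and 3 right-moves in some order.
With no other constraints that would be C(6,3) = 20 routes.
Subtract routes through each blocked cell (inclusion–exclusion for overlaps): − through a2: 10 − through d3: 10 + through a2&d3: 4 → 4.
That gives 4 routes.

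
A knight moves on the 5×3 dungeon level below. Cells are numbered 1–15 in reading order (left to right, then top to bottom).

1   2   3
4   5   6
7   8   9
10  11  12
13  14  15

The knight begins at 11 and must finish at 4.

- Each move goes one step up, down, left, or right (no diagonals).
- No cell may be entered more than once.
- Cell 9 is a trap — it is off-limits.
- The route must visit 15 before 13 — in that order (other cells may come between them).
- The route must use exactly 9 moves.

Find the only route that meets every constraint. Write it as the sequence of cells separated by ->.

11 -> 12 -> 15 -> 14 -> 13 -> 10 -> 7 -> 8 -> 5 -> 4

The waypoints must appear in the order 15, 13, with no cell reused.
Route from 11: right 1 to 12, down 1 to 15, left 2 to 13, up 2 to 7, right 1 to 8, up 1 to 5, left 1 to 4 — 9 moves in all.
Check: order respected (15 at step 2, 13 at step 4); 9 moves as required.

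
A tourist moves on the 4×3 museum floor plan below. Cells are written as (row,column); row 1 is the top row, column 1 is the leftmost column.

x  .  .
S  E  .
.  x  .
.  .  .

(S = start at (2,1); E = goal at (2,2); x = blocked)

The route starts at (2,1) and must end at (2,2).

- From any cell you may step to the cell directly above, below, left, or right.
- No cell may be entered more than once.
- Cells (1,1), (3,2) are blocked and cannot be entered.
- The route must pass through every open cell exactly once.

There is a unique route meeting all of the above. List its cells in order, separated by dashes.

Need to visit all 10 open cells exactly once, starting at (2,1) and ending at (2,2).
Cell (4,3) has only two open neighbours ((3,3) and (4,2)), so the path must pass straight through it: one of those is the cell it's entered from and the other is where it exits.
Route from (2,1): 2× down (reaching (4,1)), 2× right (reaching (4,3)), 3× up (reaching (1,3)), left to (1,2), down to (2,2) — 9 moves in all.
Check: all 10 open cells covered.

(2,1) - (3,1) - (4,1) - (4,2) - (4,3) - (3,3) - (2,3) - (1,3) - (1,2) - (2,2)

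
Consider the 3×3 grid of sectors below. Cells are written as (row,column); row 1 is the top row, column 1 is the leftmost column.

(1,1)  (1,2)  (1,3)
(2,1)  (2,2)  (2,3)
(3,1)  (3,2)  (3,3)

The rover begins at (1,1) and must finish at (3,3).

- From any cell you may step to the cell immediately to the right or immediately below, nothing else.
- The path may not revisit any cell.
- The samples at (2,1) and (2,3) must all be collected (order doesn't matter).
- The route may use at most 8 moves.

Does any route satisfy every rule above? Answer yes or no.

One route that works: (1,1) → (2,1) → (2,2) → (2,3) → (3,3).

yes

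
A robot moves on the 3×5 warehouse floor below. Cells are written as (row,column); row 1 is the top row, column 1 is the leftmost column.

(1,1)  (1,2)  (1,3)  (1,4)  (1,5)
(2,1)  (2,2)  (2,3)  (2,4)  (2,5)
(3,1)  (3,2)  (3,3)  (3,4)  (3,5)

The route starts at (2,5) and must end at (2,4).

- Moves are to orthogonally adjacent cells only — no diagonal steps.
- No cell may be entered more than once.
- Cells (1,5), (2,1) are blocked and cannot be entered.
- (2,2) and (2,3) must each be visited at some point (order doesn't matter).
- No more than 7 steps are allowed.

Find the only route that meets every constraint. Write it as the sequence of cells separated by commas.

Any route must reach (2,2) and (2,3) and still end at (2,4) within 7 moves, so the order of the required stops is forced.
Route from (2,5): down to (3,5), 3× left (reaching (3,2)), up to (2,2), 2× right (reaching (2,4)) — 7 moves in all.
Check: all required cells visited; 7 ≤ 7 moves.

(2,5), (3,5), (3,4), (3,3), (3,2), (2,2), (2,3), (2,4)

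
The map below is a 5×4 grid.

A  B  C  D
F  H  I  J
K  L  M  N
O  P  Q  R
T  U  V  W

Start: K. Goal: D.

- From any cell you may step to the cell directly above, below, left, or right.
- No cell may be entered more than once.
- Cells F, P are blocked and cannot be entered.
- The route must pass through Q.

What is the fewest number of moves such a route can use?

7

Any route passes through Q somewhere between K and D. Summing Manhattan distances along the two legs (K → Q → D) gives a lower bound of 3 + 4 = 7 moves.
A route of 7 moves achieves this: K → L → M → Q → R → N → J → D.
Since 7 matches the lower bound, it is optimal.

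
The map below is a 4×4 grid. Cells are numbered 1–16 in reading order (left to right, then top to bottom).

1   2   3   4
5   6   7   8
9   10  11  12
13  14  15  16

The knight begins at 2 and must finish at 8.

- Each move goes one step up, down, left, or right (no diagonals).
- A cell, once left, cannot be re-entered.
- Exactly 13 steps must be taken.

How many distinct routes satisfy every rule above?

14

Need simple routes of exactly 13 moves from 2 to 8 (Manhattan distance 3, so 5 moves are spent on a detour and 5 undoing it).
Branch systematically from the start, pruning whenever the remaining move budget drops below the Manhattan distance to 8 or differs from it in parity. Grouping the completions by first move — via 6: 3; via 1: 9; via 3: 2 — and summing: 3 + 9 + 2 = 14.
That gives 14 routes.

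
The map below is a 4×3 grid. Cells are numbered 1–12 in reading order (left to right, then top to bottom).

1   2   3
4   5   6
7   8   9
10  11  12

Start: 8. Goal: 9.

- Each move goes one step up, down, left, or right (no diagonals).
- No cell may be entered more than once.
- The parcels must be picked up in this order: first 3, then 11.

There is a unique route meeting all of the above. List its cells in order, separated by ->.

8 -> 5 -> 6 -> 3 -> 2 -> 1 -> 4 -> 7 -> 10 -> 11 -> 12 -> 9

The waypoints must appear in the order 3, 11, with no cell reused.
Route from 8: up to 5, right to 6, up to 3, 2× left (reaching 1), 3× down (reaching 10), 2× right (reaching 12), up to 9 — 11 moves in all.
Check: order respected (3 at step 3, 11 at step 9).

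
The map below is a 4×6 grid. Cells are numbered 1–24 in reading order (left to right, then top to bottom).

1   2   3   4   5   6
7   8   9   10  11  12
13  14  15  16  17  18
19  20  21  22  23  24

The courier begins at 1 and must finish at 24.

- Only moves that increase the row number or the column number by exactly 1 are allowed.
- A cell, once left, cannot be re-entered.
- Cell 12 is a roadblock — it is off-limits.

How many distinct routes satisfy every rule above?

A right/down-only route from 1 to 24 makes exactly 3 down-moves and 5 right-moves in some order.
With no other constraints that would be C(8,3) = 56 routes.
Subtract routes through each blocked cell (inclusion–exclusion for overlaps): − through 12: 6 → 50.
That gives 50 routes.

50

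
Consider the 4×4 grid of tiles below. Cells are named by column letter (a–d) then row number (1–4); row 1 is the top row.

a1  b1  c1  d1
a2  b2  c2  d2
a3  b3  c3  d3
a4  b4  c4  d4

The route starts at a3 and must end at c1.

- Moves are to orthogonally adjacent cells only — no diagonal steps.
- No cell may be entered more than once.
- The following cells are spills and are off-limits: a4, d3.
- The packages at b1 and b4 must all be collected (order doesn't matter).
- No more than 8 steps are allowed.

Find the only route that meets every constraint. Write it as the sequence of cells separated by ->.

a3 -> b3 -> b4 -> c4 -> c3 -> c2 -> b2 -> b1 -> c1

The 8-move cap with required stops at b1, b4 leaves no slack for detours.
Route from a3: right 1 to b3, down 1 to b4, right 1 to c4, up 2 to c2, left 1 to b2, up 1 to b1, right 1 to c1 — 8 moves in all.
Check: all required cells visited; 8 ≤ 8 moves.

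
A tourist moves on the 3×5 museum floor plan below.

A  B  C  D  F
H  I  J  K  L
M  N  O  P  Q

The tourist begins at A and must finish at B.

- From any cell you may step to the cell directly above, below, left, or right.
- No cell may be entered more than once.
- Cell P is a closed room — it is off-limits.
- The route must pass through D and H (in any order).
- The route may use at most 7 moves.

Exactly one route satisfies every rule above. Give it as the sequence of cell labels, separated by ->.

The 7-move cap with required stops at D, H leaves no slack for detours.
Route from A: down to H, 3× right (reaching K), up to D, 2× left (reaching B) — 7 moves in all.
Check: all required cells visited; 7 ≤ 7 moves.

A -> H -> I -> J -> K -> D -> C -> B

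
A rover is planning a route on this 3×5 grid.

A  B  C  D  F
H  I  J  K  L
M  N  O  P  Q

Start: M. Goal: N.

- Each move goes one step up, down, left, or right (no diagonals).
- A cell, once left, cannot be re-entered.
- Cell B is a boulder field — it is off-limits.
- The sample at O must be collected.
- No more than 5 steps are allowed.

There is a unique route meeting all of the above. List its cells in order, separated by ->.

M -> H -> I -> J -> O -> N

The 5-move cap with required stops at O leaves no slack for detours.
Route from M: up to H, 2× right (reaching J), down to O, left to N — 5 moves in all.
Check: all required cells visited; 5 ≤ 5 moves.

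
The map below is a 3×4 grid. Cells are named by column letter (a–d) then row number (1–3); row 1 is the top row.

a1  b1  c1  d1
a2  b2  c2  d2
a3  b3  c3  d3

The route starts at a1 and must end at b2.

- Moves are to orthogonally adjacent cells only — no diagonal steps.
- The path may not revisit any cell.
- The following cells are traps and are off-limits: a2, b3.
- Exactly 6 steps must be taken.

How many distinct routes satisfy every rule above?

Need simple routes of exactly 6 moves from a1 to b2 (Manhattan distance 2, so 2 moves are spent on a detour and 2 undoing it).
Enumerating: a1 b1 c1 d1 d2 c2 b2.
That gives 1 route.

1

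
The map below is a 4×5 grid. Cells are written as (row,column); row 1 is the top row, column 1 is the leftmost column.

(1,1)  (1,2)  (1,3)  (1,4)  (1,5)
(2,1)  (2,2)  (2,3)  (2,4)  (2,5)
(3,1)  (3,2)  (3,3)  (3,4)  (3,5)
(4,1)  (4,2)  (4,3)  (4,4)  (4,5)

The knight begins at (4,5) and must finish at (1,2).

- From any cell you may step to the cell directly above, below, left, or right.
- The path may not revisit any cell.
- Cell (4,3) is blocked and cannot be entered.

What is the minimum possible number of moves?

The Manhattan distance from (4,5) to (1,2) is |4−1| + |5−2| = 6, so at least 6 moves are needed.
A route of 6 moves achieves this: (4,5) → (3,5) → (2,5) → (1,5) → (1,4) → (1,3) → (1,2).
Since 6 matches the lower bound, it is optimal.

6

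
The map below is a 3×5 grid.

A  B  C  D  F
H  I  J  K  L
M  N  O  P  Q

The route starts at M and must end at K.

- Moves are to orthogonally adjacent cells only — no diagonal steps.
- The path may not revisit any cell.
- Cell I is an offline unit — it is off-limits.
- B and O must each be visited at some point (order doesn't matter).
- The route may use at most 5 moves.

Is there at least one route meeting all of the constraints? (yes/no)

no

Even ignoring the no-revisit rule, getting from M to K, taking the cheapest ordering M → O → B → K needs at least 2 + 3 + 3 = 8 moves (Manhattan distance per leg), which exceeds the 5-move limit.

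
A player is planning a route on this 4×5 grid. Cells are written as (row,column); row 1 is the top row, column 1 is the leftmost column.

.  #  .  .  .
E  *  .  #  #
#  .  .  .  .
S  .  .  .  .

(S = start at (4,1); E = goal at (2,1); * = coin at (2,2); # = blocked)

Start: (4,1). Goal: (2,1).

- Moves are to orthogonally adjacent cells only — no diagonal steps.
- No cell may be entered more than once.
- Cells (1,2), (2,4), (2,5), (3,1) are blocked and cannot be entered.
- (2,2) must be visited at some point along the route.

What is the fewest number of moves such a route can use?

4

Any route passes through (2,2) somewhere between (4,1) and (2,1). Summing Manhattan distances along the two legs ((4,1) → (2,2) → (2,1)) gives a lower bound of 3 + 1 = 4 moves.
A route of 4 moves achieves this: (4,1) → (4,2) → (3,2) → (2,2) → (2,1).
Since 4 matches the lower bound, it is optimal.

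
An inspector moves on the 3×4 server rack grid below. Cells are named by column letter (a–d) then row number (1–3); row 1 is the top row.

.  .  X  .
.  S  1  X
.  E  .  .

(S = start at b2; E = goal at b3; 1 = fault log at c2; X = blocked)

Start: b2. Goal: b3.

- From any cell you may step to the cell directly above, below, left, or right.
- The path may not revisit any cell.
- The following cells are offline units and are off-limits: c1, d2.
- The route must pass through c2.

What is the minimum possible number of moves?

Any route passes through c2 somewhere between b2 and b3. Summing Manhattan distances along the two legs (b2 → c2 → b3) gives a lower bound of 1 + 2 = 3 moves.
A route of 3 moves achieves this: b2 → c2 → c3 → b3.
Since 3 matches the lower bound, it is optimal.

3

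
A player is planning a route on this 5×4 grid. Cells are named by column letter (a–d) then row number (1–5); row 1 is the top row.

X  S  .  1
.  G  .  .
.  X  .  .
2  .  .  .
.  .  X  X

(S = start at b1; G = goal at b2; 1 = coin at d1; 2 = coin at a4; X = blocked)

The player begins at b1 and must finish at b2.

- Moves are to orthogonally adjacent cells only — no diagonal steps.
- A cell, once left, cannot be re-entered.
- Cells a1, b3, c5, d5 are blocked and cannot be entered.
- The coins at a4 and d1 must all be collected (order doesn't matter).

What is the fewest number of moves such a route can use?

11

Any route passes through a4 and d1 in some order between b1 and b2. Summing Manhattan distances along each leg and taking the cheapest ordering (b1 → d1 → a4 → b2) gives a lower bound of 2 + 6 + 3 = 11 moves.
A route of 11 moves achieves this: b1 → c1 → d1 → d2 → d3 → d4 → c4 → b4 → a4 → a3 → a2 → b2.
Since 11 matches the lower bound, it is optimal.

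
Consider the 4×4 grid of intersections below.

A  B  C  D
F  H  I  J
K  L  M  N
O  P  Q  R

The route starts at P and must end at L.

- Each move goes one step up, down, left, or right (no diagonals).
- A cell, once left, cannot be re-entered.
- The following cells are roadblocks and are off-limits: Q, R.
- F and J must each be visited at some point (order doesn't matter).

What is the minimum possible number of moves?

Any route passes through F and J in some order between P and L. Summing Manhattan distances along each leg and taking the cheapest ordering (P → J → F → L) gives a lower bound of 4 + 3 + 2 = 9 moves.
A route of 9 moves achieves this: P → O → K → F → H → I → J → N → M → L.
Since 9 matches the lower bound, it is optimal.

9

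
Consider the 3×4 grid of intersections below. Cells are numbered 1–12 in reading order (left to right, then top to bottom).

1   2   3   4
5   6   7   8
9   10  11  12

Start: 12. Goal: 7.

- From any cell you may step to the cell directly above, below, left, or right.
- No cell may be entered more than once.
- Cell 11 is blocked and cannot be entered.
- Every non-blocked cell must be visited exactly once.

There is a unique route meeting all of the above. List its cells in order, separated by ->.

12 -> 8 -> 4 -> 3 -> 2 -> 1 -> 5 -> 9 -> 10 -> 6 -> 7

Need to visit all 11 open cells exactly once, starting at 12 and ending at 7.
Cell 10 has only two open neighbours (6 and 9), so the path must pass straight through it: one of those is the cell it's entered from and the other is where it exits.
Route from 12: up 2 to 4, left 3 to 1, down 2 to 9, right 1 to 10, up 1 to 6, right 1 to 7 — 10 moves in all.
Check: all 11 open cells covered.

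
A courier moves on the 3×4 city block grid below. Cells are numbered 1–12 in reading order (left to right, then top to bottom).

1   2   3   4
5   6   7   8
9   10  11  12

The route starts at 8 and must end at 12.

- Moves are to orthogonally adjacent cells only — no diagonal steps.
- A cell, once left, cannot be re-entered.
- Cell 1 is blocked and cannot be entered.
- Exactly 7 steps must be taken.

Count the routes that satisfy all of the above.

5

Need simple routes of exactly 7 moves from 8 to 12 (Manhattan distance 1, so 3 moves are spent on a detour and 3 undoing it).
Enumerating: 8 4 3 7 6 10 11 12 | 8 4 3 2 6 10 11 12 | 8 4 3 2 6 7 11 12 | 8 7 3 2 6 10 11 12 | 8 7 6 5 9 10 11 12.
That gives 5 routes.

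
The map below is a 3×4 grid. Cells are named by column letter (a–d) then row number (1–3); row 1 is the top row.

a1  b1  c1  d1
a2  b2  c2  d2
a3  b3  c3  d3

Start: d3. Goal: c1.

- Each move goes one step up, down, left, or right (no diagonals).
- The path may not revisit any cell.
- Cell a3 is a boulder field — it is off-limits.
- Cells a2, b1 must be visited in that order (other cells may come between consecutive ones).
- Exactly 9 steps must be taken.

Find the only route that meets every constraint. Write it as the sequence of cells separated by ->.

d3 -> d2 -> c2 -> c3 -> b3 -> b2 -> a2 -> a1 -> b1 -> c1

The waypoints must appear in the order a2, b1, with no cell reused.
Route from d3: up to d2, left to c2, down to c3, left to b3, up to b2, left to a2, up to a1, 2× right (reaching c1) — 9 moves in all.
Check: order respected (a2 at step 6, b1 at step 8); 9 moves as required.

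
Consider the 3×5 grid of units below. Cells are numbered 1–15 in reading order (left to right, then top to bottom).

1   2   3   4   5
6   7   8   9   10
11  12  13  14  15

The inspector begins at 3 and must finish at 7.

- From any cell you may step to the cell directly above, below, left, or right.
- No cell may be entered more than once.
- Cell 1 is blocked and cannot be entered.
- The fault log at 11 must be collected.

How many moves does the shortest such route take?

Any route passes through 11 somewhere between 3 and 7. Summing Manhattan distances along the two legs (3 → 11 → 7) gives a lower bound of 4 + 2 = 6 moves.
A route of 6 moves achieves this: 3 → 8 → 13 → 12 → 11 → 6 → 7.
Since 6 matches the lower bound, it is optimal.

6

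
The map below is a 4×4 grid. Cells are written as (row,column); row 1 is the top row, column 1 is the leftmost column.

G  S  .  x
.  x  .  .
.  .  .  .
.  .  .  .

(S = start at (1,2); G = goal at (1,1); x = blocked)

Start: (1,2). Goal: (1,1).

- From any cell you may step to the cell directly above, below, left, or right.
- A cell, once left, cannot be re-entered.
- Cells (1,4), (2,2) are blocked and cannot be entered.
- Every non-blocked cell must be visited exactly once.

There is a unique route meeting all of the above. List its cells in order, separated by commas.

Need to visit all 14 open cells exactly once, starting at (1,2) and ending at (1,1).
Route from (1,2): right 1 to (1,3), down 1 to (2,3), right 1 to (2,4), down 2 to (4,4), left 1 to (4,3), up 1 to (3,3), left 1 to (3,2), down 1 to (4,2), left 1 to (4,1), up 3 to (1,1) — 13 moves in all.
Check: all 14 open cells covered.

(1,2), (1,3), (2,3), (2,4), (3,4), (4,4), (4,3), (3,3), (3,2), (4,2), (4,1), (3,1), (2,1), (1,1)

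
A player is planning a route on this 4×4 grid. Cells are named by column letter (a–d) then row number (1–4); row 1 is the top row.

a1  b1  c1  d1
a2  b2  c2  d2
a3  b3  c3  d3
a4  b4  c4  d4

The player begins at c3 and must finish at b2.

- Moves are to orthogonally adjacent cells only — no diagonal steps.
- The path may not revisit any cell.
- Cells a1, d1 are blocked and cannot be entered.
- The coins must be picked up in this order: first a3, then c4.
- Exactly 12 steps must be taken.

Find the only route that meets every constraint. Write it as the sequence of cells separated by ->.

The waypoints must appear in the order a3, c4, with no cell reused.
Route from c3: left 2 to a3, down 1 to a4, right 3 to d4, up 2 to d2, left 1 to c2, up 1 to c1, left 1 to b1, down 1 to b2 — 12 moves in all.
Check: order respected (a3 at step 2, c4 at step 5); 12 moves as required.

c3 -> b3 -> a3 -> a4 -> b4 -> c4 -> d4 -> d3 -> d2 -> c2 -> c1 -> b1 -> b2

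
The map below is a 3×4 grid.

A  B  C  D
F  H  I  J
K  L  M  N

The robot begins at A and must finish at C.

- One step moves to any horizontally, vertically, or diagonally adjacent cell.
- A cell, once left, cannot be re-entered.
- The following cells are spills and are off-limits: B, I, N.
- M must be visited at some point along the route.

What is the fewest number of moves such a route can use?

Any route passes through M somewhere between A and C. Summing Chebyshev distances along the two legs (A → M → C) gives a lower bound of 2 + 2 = 4 moves.
A route of 4 moves achieves this: A → H → M → J → C.
Since 4 matches the lower bound, it is optimal.

4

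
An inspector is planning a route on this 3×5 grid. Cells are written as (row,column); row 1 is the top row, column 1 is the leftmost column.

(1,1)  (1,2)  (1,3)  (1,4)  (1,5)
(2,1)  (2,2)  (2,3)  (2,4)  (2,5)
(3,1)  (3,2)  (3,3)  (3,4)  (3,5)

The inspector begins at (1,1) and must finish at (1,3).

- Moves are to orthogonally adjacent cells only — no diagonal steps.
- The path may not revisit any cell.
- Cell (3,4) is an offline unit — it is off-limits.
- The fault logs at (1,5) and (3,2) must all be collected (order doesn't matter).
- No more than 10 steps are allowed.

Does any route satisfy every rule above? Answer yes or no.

yes

One route that works: (1,1) → (2,1) → (3,1) → (3,2) → (2,2) → (2,3) → (2,4) → (2,5) → (1,5) → (1,4) → (1,3).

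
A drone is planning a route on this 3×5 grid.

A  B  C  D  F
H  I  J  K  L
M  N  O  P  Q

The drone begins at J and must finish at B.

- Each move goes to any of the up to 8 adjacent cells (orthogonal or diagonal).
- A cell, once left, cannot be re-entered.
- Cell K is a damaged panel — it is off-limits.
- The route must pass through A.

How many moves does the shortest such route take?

Any route passes through A somewhere between J and B. Summing Chebyshev distances along the two legs (J → A → B) gives a lower bound of 2 + 1 = 3 moves.
A route of 3 moves achieves this: J → I → A → B.
Since 3 matches the lower bound, it is optimal.

3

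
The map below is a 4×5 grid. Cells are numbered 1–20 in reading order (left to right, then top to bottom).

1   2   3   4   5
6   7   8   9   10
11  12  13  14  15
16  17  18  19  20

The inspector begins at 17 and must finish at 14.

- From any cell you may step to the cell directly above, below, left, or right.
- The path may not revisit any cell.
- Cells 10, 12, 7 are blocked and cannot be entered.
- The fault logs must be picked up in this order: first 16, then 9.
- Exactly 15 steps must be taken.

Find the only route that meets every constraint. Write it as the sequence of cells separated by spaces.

17 16 11 6 1 2 3 4 9 8 13 18 19 20 15 14

The waypoints must appear in the order 16, 9, with no cell reused.
Route from 17: left 1 to 16, up 3 to 1, right 3 to 4, down 1 to 9, left 1 to 8, down 2 to 18, right 2 to 20, up 1 to 15, left 1 to 14 — 15 moves in all.
Check: order respected (16 at step 1, 9 at step 8); 15 moves as required.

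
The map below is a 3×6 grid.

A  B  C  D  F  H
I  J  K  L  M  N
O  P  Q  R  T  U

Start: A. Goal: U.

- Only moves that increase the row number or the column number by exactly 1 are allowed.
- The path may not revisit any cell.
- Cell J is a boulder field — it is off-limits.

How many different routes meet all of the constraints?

A right/down-only route from A to U makes exactly 2 down-moves and 5 right-moves in some order.
With no other constraints that would be C(7,2) = 21 routes.
Subtract routes through each blocked cell (inclusion–exclusion for overlaps): − through J: 10 → 11.
That gives 11 routes.

11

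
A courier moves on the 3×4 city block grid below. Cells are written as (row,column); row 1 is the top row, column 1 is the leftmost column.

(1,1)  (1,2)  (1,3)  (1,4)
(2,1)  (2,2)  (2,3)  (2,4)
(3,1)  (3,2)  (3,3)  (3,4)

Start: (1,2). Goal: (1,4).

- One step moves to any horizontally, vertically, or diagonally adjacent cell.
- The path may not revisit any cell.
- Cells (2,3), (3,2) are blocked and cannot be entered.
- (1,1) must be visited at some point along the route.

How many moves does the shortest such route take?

4

Any route passes through (1,1) somewhere between (1,2) and (1,4). Summing Chebyshev distances along the two legs ((1,2) → (1,1) → (1,4)) gives a lower bound of 1 + 3 = 4 moves.
A route of 4 moves achieves this: (1,2) → (1,1) → (2,2) → (1,3) → (1,4).
Since 4 matches the lower bound, it is optimal.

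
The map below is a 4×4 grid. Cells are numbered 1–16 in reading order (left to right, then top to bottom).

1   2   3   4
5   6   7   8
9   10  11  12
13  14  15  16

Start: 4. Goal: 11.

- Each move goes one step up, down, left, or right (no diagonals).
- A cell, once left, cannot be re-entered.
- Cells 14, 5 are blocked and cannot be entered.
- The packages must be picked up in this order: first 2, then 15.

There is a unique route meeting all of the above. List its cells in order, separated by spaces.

The waypoints must appear in the order 2, 15, with no cell reused.
Route from 4: 2× left (reaching 2), down to 6, 2× right (reaching 8), 2× down (reaching 16), left to 15, up to 11 — 9 moves in all.
Check: order respected (2 at step 2, 15 at step 8).

4 3 2 6 7 8 12 16 15 11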